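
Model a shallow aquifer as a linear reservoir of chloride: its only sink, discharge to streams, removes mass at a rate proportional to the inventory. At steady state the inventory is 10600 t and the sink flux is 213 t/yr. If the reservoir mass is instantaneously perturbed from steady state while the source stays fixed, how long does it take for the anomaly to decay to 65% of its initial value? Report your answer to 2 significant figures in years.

For a linear reservoir the anomaly decays as exp(−t/τ) with τ = M/F = 10600/213 = 49.77 yr.
exp(−t/τ) = 0.65 ⇒ t = −τ ln(0.65) = 49.77 × 0.4308 = 21.44 yr.

21 yr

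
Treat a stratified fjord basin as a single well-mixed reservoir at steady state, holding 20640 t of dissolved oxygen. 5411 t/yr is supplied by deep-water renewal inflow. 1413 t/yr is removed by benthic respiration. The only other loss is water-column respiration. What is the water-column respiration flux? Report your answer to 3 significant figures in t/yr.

4000 t/yr

At steady state ΣF_in = ΣF_out.
ΣF_in = 5411.0 t/yr.
Water-column respiration flux = ΣF_in − (1413) = 5411.0 − 1413 = 3998 t/yr.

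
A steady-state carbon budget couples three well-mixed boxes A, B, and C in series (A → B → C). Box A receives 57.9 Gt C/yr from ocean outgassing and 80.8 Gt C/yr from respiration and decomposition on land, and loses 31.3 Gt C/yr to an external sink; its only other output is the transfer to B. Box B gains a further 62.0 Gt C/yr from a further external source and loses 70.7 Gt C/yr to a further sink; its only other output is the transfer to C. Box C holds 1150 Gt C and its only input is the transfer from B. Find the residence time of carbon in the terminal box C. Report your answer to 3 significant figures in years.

Box A: F(A→B) = (57.9 + 80.8) − 31.3 = 107.40 Gt C/yr.
Box B: F(B→C) = (107.40 + 62.0) − 70.7 = 98.700 Gt C/yr.
Box C throughput = its input = 98.700 Gt C/yr; τ = 1150 / 98.700 = 11.65 yr.

11.7 yr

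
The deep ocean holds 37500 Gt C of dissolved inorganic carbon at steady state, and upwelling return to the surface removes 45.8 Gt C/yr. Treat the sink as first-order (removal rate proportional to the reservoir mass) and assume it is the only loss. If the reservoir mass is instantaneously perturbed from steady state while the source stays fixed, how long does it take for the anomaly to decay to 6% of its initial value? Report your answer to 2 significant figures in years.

For a linear reservoir the anomaly decays as exp(−t/τ) with τ = M/F = 37500/45.8 = 818.8 yr.
exp(−t/τ) = 0.06 ⇒ t = −τ ln(0.06) = 818.8 × 2.813 = 2304 yr.

2300 yr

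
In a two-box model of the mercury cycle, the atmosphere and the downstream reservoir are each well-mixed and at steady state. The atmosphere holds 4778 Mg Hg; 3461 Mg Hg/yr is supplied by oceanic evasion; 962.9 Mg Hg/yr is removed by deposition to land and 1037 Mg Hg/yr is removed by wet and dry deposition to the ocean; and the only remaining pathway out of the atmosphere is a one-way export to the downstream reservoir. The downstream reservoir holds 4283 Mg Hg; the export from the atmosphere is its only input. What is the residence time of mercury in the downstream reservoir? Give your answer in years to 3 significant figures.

2.93 yr

Balance the atmosphere: ΣF_in = 3461.0 Mg Hg/yr.
Export to the downstream reservoir = ΣF_in − (962.9 + 1037) = 1461.1 Mg Hg/yr.
At steady state the output of the downstream reservoir equals its input, 1461.1 Mg Hg/yr.
τ = M / F = 4283 / 1461.1 = 2.931 yr.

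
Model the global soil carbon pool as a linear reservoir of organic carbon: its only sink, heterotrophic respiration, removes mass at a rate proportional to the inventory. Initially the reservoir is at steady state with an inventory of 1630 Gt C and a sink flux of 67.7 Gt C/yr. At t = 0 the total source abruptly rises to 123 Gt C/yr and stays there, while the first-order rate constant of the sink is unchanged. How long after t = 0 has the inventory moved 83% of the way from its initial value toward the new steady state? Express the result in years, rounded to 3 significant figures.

τ = M₀/F₀ = 1630/67.7 = 24.08 yr.
The remaining gap fraction is e^(−t/τ); 83% covered ⇒ e^(−t/τ) = 0.170.
t = −τ ln(0.170) = 24.08 × 1.772 = 42.66 yr.

42.7 yr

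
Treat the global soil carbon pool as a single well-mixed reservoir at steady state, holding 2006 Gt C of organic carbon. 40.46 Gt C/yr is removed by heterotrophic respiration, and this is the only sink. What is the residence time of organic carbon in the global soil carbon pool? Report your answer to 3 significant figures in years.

τ = M / F = 2006 / 40.46 = 49.58 yr.

49.6 yr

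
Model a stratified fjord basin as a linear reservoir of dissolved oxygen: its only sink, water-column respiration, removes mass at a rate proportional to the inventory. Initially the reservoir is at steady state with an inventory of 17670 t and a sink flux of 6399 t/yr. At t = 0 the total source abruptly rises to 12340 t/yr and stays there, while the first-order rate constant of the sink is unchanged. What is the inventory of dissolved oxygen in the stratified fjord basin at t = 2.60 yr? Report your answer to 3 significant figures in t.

Residence time τ = M₀/F₀ = 2.761 yr. The eventual steady state is M_∞ = M₀·(F₁/F₀) = 17670 × 12340/6399 = 34075 t.
The anomaly ΔM(t) = M(t) − M_∞ decays as ΔM₀·e^(−t/τ) with ΔM₀ = 17670 − 34075 = −16410 t.
At t = 2.60 yr, e^(−t/τ) = e^(−0.9416) = 0.3900, so ΔM = −6398 t and M = 34075 − 6398 = 27677 t.

27700 t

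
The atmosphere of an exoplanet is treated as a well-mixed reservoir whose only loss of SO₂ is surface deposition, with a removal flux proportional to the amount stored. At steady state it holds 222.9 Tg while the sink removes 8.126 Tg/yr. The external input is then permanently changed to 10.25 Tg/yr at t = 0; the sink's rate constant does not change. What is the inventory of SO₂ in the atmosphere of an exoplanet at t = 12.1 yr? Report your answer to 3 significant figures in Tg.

τ = M₀/F₀ = 222.9/8.126 = 27.43 yr; rate constant k = 1/τ.
New steady state M_∞ = F₁/k = F₁·τ = 10.25 × 27.43 = 281.16 Tg.
M(t) = M_∞ + (M₀ − M_∞)·e^(−t/τ); t/τ = 12.1/27.43 = 0.4411, so e^(−t/τ) = 0.6433.
M(t) = 281.16 − 58.26 × 0.6433 = 243.68 Tg.

244 Tg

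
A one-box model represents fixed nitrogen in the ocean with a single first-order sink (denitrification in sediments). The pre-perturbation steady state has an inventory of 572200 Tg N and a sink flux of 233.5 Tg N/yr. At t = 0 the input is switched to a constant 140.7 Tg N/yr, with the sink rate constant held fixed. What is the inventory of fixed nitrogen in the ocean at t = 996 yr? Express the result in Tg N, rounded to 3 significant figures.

Residence time τ = M₀/F₀ = 2451 yr. The eventual steady state is M_∞ = M₀·(F₁/F₀) = 572200 × 140.7/233.5 = 344790 Tg N.
The anomaly ΔM(t) = M(t) − M_∞ decays as ΔM₀·e^(−t/τ) with ΔM₀ = 572200 − 344790 = 227400 Tg N.
At t = 996 yr, e^(−t/τ) = e^(−0.4064) = 0.6660, so ΔM = 151500 Tg N and M = 344790 + 151500 = 496250 Tg N.

496000 Tg N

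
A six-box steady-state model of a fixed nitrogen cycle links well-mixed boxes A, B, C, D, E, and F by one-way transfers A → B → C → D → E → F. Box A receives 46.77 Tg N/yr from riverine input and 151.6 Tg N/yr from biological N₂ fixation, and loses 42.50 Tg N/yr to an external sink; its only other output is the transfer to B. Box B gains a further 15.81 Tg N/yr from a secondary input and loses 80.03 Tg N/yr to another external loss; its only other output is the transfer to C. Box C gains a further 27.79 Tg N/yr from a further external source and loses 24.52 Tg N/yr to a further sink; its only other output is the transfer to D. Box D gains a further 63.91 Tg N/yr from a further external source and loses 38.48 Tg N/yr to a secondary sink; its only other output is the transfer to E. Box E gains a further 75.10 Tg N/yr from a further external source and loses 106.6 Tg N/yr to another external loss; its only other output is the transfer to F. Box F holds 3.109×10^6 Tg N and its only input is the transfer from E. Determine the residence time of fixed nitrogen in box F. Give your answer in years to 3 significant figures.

35000 yr

Box A: F(A→B) = (46.77 + 151.6) − 42.50 = 155.87 Tg N/yr.
Box B: F(B→C) = (155.87 + 15.81) − 80.03 = 91.650 Tg N/yr.
Box C: F(C→D) = (91.650 + 27.79) − 24.52 = 94.920 Tg N/yr.
Box D: F(D→E) = (94.920 + 63.91) − 38.48 = 120.35 Tg N/yr.
Box E: F(E→F) = (120.35 + 75.10) − 106.6 = 88.850 Tg N/yr.
Box F throughput = its input = 88.850 Tg N/yr; τ = 3.109×10^6 / 88.850 = 34990 yr.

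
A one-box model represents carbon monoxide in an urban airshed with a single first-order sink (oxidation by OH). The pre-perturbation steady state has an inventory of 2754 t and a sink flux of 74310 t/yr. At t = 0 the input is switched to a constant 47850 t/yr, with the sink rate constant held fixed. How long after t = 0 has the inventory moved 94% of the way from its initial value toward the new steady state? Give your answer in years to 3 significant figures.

0.104 yr

τ = M₀/F₀ = 2754/74310 = 0.03706 yr.
The remaining gap fraction is e^(−t/τ); 94% covered ⇒ e^(−t/τ) = 0.0600.
t = −τ ln(0.0600) = 0.03706 × 2.813 = 0.1043 yr.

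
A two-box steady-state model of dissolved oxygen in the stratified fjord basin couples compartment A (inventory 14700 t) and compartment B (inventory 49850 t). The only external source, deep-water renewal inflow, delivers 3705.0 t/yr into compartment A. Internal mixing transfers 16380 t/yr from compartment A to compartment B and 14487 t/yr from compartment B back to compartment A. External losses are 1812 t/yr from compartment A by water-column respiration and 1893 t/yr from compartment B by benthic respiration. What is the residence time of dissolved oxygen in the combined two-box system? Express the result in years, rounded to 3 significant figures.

17.4 yr

Residence time in the combined system uses the total inventory and the total *external* removal — internal exchanges between the two boxes cancel.
M_total = 14700 + 49850 = 64550 t.
ΣF_external_out = 1812 + 1893 = 3705.0 t/yr.
τ = M_total / ΣF_ext = 64550 / 3705.0 = 17.42 yr.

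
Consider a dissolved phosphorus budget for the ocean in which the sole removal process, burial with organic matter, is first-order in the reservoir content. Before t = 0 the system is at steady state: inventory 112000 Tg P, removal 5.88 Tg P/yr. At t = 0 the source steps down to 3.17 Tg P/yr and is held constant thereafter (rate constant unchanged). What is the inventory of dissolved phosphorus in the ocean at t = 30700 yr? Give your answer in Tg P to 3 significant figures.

The sink rate constant is k = F₀/M₀ = 5.88/112000 = 5.250×10^-5 yr⁻¹.
Solving dM/dt = F₁ − kM with M(0) = M₀ gives M(t) = F₁/k + (M₀ − F₁/k)·e^(−kt).
F₁/k = 3.17/5.250×10^-5 = 60381 Tg P; kt = 5.250×10^-5 × 30700 = 1.612, e^(−kt) = 0.1995.
M(30700) = 60381 + (112000 − 60381) × 0.1995 = 60381 + 10300 = 70681 Tg P.

70700 Tg P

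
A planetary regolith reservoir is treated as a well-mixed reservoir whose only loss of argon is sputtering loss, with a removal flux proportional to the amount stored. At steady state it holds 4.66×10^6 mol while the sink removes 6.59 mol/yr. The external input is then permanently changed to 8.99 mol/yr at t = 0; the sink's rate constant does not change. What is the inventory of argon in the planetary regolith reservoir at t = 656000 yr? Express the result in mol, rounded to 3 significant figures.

The sink rate constant is k = F₀/M₀ = 6.59/4.66×10^6 = 1.414×10^-6 yr⁻¹.
Solving dM/dt = F₁ − kM with M(0) = M₀ gives M(t) = F₁/k + (M₀ − F₁/k)·e^(−kt).
F₁/k = 8.99/1.414×10^-6 = 6.3571×10^6 mol; kt = 1.414×10^-6 × 656000 = 0.9277, e^(−kt) = 0.3955.
M(656000) = 6.3571×10^6 + (4.66×10^6 − 6.3571×10^6) × 0.3955 = 6.3571×10^6 − 671200 = 5.6860×10^6 mol.

5.69×10^6 mol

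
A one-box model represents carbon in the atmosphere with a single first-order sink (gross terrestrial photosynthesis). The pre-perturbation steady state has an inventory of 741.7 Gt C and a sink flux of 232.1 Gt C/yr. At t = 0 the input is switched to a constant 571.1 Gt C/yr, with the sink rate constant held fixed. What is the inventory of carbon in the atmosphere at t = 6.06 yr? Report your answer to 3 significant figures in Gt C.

1660 Gt C

The sink rate constant is k = F₀/M₀ = 232.1/741.7 = 0.3129 yr⁻¹.
Solving dM/dt = F₁ − kM with M(0) = M₀ gives M(t) = F₁/k + (M₀ − F₁/k)·e^(−kt).
F₁/k = 571.1/0.3129 = 1825.0 Gt C; kt = 0.3129 × 6.06 = 1.896, e^(−kt) = 0.1501.
M(6.06) = 1825.0 + (741.7 − 1825.0) × 0.1501 = 1825.0 − 162.6 = 1662.4 Gt C.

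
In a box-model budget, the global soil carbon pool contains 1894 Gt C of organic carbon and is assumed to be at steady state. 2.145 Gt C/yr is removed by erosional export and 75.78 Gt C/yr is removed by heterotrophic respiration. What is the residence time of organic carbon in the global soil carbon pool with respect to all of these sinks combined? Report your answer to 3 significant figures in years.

Total removal flux = 2.145 + 75.78 = 77.925 Gt C/yr.
τ = M / ΣF_out = 1894 / 77.925 = 24.31 yr.

24.3 yr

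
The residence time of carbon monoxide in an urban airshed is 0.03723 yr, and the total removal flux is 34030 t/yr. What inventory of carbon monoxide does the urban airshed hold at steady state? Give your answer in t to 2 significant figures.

1300 t

τ = M/F ⇒ M = τ × F = 0.03723 × 34030 = 1267 t.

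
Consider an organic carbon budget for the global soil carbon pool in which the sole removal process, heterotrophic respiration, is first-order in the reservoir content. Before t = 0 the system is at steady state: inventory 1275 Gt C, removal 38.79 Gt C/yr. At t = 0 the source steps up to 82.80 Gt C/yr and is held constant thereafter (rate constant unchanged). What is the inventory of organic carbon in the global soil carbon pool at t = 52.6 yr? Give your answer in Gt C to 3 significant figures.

2430 Gt C

Residence time τ = M₀/F₀ = 32.87 yr. The eventual steady state is M_∞ = M₀·(F₁/F₀) = 1275 × 82.80/38.79 = 2721.6 Gt C.
The anomaly ΔM(t) = M(t) − M_∞ decays as ΔM₀·e^(−t/τ) with ΔM₀ = 1275 − 2721.6 = −1447 Gt C.
At t = 52.6 yr, e^(−t/τ) = e^(−1.600) = 0.2018, so ΔM = −292.0 Gt C and M = 2721.6 − 292.0 = 2429.6 Gt C.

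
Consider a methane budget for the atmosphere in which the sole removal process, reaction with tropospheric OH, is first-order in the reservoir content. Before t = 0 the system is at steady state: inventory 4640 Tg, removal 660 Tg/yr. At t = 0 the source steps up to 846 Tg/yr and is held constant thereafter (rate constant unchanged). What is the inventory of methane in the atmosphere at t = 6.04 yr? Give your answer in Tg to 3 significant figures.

5390 Tg

The sink rate constant is k = F₀/M₀ = 660/4640 = 0.1422 yr⁻¹.
Solving dM/dt = F₁ − kM with M(0) = M₀ gives M(t) = F₁/k + (M₀ − F₁/k)·e^(−kt).
F₁/k = 846/0.1422 = 5947.6 Tg; kt = 0.1422 × 6.04 = 0.8591, e^(−kt) = 0.4235.
M(6.04) = 5947.6 + (4640 − 5947.6) × 0.4235 = 5947.6 − 553.8 = 5393.8 Tg.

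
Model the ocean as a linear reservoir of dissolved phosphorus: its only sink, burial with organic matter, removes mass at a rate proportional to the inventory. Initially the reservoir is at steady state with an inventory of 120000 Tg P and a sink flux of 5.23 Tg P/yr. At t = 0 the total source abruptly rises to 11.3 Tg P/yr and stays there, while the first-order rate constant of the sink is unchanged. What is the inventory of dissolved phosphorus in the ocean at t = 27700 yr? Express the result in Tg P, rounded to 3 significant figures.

218000 Tg P

The sink rate constant is k = F₀/M₀ = 5.23/120000 = 4.358×10^-5 yr⁻¹.
Solving dM/dt = F₁ − kM with M(0) = M₀ gives M(t) = F₁/k + (M₀ − F₁/k)·e^(−kt).
F₁/k = 11.3/4.358×10^-5 = 259270 Tg P; kt = 4.358×10^-5 × 27700 = 1.207, e^(−kt) = 0.2990.
M(27700) = 259270 + (120000 − 259270) × 0.2990 = 259270 − 41640 = 217630 Tg P.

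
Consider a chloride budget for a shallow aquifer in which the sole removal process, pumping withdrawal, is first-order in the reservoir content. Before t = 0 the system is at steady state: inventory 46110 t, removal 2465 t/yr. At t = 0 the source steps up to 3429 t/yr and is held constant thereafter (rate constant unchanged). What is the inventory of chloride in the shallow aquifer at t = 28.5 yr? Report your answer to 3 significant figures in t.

Residence time τ = M₀/F₀ = 18.71 yr. The eventual steady state is M_∞ = M₀·(F₁/F₀) = 46110 × 3429/2465 = 64142 t.
The anomaly ΔM(t) = M(t) − M_∞ decays as ΔM₀·e^(−t/τ) with ΔM₀ = 46110 − 64142 = −18030 t.
At t = 28.5 yr, e^(−t/τ) = e^(−1.524) = 0.2179, so ΔM = −3930 t and M = 64142 − 3930 = 60213 t.

60200 t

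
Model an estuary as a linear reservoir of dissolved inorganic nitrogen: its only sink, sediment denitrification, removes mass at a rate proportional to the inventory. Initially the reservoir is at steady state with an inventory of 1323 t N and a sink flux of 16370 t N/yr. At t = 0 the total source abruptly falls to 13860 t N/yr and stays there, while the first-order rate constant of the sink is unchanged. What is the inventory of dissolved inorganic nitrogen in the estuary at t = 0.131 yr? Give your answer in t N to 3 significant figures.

τ = M₀/F₀ = 1323/16370 = 0.08082 yr; rate constant k = 1/τ.
New steady state M_∞ = F₁/k = F₁·τ = 13860 × 0.08082 = 1120.1 t N.
M(t) = M_∞ + (M₀ − M_∞)·e^(−t/τ); t/τ = 0.131/0.08082 = 1.621, so e^(−t/τ) = 0.1977.
M(t) = 1120.1 + 202.9 × 0.1977 = 1160.3 t N.

1160 t N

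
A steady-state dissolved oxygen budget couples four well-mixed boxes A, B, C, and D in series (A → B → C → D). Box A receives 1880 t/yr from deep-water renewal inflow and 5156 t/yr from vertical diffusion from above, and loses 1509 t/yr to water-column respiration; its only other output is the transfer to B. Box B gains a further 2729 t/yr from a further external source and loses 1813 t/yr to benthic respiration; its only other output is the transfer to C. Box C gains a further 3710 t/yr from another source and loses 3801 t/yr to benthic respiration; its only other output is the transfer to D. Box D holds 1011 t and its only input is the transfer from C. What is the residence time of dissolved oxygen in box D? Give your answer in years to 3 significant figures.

0.159 yr

Box A: F(A→B) = (1880 + 5156) − 1509 = 5527.0 t/yr.
Box B: F(B→C) = (5527.0 + 2729) − 1813 = 6443.0 t/yr.
Box C: F(C→D) = (6443.0 + 3710) − 3801 = 6352.0 t/yr.
Box D throughput = its input = 6352.0 t/yr; τ = 1011 / 6352.0 = 0.1592 yr.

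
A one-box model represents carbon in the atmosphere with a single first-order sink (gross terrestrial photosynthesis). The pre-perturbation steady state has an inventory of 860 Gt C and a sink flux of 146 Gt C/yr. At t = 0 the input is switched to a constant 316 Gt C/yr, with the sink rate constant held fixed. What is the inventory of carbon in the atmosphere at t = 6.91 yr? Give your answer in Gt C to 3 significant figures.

1550 Gt C

τ = M₀/F₀ = 860/146 = 5.890 yr; rate constant k = 1/τ.
New steady state M_∞ = F₁/k = F₁·τ = 316 × 5.890 = 1861.4 Gt C.
M(t) = M_∞ + (M₀ − M_∞)·e^(−t/τ); t/τ = 6.91/5.890 = 1.173, so e^(−t/τ) = 0.3094.
M(t) = 1861.4 − 1001 × 0.3094 = 1551.5 Gt C.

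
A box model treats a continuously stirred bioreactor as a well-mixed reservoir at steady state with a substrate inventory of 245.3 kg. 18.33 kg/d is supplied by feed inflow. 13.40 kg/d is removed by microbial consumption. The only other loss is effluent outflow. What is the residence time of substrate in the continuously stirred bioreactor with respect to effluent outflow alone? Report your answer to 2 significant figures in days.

50 d

At steady state ΣF_in = ΣF_out.
ΣF_in = 18.330 kg/d.
Effluent outflow flux = ΣF_in − (13.40) = 18.330 − 13.40 = 4.930 kg/d.
τ = M / F = 245.3 / 4.930 = 49.76 d.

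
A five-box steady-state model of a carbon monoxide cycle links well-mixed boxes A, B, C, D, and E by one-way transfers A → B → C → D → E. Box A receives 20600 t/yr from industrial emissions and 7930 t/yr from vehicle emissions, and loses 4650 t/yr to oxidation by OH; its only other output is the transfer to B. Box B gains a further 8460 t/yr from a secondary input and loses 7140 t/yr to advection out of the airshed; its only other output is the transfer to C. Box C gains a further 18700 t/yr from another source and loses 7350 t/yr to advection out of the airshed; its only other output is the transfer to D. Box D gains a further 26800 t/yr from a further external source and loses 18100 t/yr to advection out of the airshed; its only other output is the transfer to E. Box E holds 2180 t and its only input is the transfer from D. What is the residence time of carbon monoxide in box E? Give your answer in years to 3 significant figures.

0.0482 yr

Box A: F(A→B) = (20600 + 7930) − 4650 = 23880 t/yr.
Box B: F(B→C) = (23880 + 8460) − 7140 = 25200 t/yr.
Box C: F(C→D) = (25200 + 18700) − 7350 = 36550 t/yr.
Box D: F(D→E) = (36550 + 26800) − 18100 = 45250 t/yr.
Box E throughput = its input = 45250 t/yr; τ = 2180 / 45250 = 0.04818 yr.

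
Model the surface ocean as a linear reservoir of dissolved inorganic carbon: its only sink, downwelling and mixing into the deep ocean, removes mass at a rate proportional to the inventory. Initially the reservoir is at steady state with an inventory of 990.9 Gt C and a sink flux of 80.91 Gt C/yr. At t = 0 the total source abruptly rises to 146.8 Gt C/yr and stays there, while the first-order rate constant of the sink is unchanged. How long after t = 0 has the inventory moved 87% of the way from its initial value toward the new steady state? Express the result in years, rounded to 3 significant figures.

τ = M₀/F₀ = 990.9/80.91 = 12.25 yr.
The remaining gap fraction is e^(−t/τ); 87% covered ⇒ e^(−t/τ) = 0.130.
t = −τ ln(0.130) = 12.25 × 2.040 = 24.99 yr.

25.0 yr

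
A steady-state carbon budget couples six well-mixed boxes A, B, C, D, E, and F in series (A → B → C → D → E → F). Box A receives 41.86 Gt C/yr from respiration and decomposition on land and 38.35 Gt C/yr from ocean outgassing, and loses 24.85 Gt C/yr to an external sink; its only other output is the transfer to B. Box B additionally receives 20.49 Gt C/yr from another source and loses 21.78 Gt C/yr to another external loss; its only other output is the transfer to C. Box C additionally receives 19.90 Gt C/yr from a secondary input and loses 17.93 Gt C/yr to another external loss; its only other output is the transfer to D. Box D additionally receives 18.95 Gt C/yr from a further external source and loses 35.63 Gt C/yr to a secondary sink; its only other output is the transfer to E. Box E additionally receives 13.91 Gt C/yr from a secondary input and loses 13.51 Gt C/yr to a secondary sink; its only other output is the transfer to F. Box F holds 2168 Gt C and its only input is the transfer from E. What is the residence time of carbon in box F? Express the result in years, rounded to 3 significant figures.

54.5 yr

Box A: F(A→B) = (41.86 + 38.35) − 24.85 = 55.360 Gt C/yr.
Box B: F(B→C) = (55.360 + 20.49) − 21.78 = 54.070 Gt C/yr.
Box C: F(C→D) = (54.070 + 19.90) − 17.93 = 56.040 Gt C/yr.
Box D: F(D→E) = (56.040 + 18.95) − 35.63 = 39.360 Gt C/yr.
Box E: F(E→F) = (39.360 + 13.91) − 13.51 = 39.760 Gt C/yr.
Box F throughput = its input = 39.760 Gt C/yr; τ = 2168 / 39.760 = 54.53 yr.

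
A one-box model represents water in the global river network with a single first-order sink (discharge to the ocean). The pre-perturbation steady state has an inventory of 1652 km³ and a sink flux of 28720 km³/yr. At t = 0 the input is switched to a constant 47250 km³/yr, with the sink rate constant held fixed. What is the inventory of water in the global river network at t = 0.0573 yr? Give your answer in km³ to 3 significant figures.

Residence time τ = M₀/F₀ = 0.05752 yr. The eventual steady state is M_∞ = M₀·(F₁/F₀) = 1652 × 47250/28720 = 2717.9 km³.
The anomaly ΔM(t) = M(t) − M_∞ decays as ΔM₀·e^(−t/τ) with ΔM₀ = 1652 − 2717.9 = −1066 km³.
At t = 0.0573 yr, e^(−t/τ) = e^(−0.9962) = 0.3693, so ΔM = −393.6 km³ and M = 2717.9 − 393.6 = 2324.2 km³.

2320 km³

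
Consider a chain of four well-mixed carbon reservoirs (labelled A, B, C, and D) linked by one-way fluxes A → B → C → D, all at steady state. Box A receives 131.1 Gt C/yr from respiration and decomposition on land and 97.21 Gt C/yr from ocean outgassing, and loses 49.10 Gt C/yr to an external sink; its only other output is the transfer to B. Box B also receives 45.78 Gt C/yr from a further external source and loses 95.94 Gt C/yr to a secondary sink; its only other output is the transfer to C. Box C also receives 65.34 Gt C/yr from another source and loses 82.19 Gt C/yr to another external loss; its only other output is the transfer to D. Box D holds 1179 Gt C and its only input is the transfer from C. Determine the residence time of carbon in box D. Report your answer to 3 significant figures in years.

10.5 yr

Box A: F(A→B) = (131.1 + 97.21) − 49.10 = 179.21 Gt C/yr.
Box B: F(B→C) = (179.21 + 45.78) − 95.94 = 129.05 Gt C/yr.
Box C: F(C→D) = (129.05 + 65.34) − 82.19 = 112.20 Gt C/yr.
Box D throughput = its input = 112.20 Gt C/yr; τ = 1179 / 112.20 = 10.51 yr.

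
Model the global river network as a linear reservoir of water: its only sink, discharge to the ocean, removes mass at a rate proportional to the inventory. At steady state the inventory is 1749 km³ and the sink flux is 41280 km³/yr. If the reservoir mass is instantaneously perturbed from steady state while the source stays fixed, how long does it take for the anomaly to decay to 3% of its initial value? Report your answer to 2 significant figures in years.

For a linear reservoir the anomaly decays as exp(−t/τ) with τ = M/F = 1749/41280 = 0.04237 yr.
exp(−t/τ) = 0.03 ⇒ t = −τ ln(0.03) = 0.04237 × 3.507 = 0.1486 yr.

0.15 yr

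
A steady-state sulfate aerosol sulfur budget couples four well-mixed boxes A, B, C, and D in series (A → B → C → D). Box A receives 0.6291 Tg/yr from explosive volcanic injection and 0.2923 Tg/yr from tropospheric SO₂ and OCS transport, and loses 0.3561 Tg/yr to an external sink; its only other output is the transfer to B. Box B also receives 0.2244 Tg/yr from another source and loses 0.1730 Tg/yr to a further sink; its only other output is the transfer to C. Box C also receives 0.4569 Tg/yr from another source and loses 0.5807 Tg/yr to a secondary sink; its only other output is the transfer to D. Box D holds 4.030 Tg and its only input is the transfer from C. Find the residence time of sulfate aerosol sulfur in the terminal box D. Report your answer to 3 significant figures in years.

8.18 yr

Box A: F(A→B) = (0.6291 + 0.2923) − 0.3561 = 0.56530 Tg/yr.
Box B: F(B→C) = (0.56530 + 0.2244) − 0.1730 = 0.61670 Tg/yr.
Box C: F(C→D) = (0.61670 + 0.4569) − 0.5807 = 0.49290 Tg/yr.
Box D throughput = its input = 0.49290 Tg/yr; τ = 4.030 / 0.49290 = 8.176 yr.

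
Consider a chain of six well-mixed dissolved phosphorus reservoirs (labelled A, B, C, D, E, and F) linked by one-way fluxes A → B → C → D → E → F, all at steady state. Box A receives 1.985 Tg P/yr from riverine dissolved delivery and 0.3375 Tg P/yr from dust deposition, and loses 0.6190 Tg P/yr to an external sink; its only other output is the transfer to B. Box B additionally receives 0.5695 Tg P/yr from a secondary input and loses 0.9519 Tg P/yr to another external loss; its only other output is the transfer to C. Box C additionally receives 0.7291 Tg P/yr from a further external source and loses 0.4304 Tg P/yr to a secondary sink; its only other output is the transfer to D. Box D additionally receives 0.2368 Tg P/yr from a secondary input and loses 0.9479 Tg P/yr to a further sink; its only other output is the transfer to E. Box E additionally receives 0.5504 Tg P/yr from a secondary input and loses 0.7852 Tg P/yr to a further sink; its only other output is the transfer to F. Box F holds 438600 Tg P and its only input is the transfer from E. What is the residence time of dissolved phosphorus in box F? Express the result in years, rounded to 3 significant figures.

651000 yr

Box A: F(A→B) = (1.985 + 0.3375) − 0.6190 = 1.7035 Tg P/yr.
Box B: F(B→C) = (1.7035 + 0.5695) − 0.9519 = 1.3211 Tg P/yr.
Box C: F(C→D) = (1.3211 + 0.7291) − 0.4304 = 1.6198 Tg P/yr.
Box D: F(D→E) = (1.6198 + 0.2368) − 0.9479 = 0.90870 Tg P/yr.
Box E: F(E→F) = (0.90870 + 0.5504) − 0.7852 = 0.67390 Tg P/yr.
Box F throughput = its input = 0.67390 Tg P/yr; τ = 438600 / 0.67390 = 650800 yr.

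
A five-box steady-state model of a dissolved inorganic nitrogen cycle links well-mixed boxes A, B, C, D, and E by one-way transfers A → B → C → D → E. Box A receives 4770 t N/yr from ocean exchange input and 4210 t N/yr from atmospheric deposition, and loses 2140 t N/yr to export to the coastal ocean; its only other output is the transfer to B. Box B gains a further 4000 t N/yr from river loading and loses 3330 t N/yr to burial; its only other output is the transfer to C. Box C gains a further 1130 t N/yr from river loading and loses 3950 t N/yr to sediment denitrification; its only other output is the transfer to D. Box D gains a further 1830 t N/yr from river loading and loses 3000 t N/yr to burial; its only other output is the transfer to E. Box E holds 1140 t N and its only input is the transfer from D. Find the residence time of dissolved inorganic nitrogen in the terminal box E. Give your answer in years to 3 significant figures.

0.324 yr

Box A: F(A→B) = (4770 + 4210) − 2140 = 6840.0 t N/yr.
Box B: F(B→C) = (6840.0 + 4000) − 3330 = 7510.0 t N/yr.
Box C: F(C→D) = (7510.0 + 1130) − 3950 = 4690.0 t N/yr.
Box D: F(D→E) = (4690.0 + 1830) − 3000 = 3520.0 t N/yr.
Box E throughput = its input = 3520.0 t N/yr; τ = 1140 / 3520.0 = 0.3239 yr.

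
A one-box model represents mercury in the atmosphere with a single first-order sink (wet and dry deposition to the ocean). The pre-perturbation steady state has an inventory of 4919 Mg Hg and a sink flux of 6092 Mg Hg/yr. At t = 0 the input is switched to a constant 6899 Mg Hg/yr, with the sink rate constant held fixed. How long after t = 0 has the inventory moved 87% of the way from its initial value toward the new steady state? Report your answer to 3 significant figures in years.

τ = M₀/F₀ = 4919/6092 = 0.8075 yr.
The remaining gap fraction is e^(−t/τ); 87% covered ⇒ e^(−t/τ) = 0.130.
t = −τ ln(0.130) = 0.8075 × 2.040 = 1.647 yr.

1.65 yr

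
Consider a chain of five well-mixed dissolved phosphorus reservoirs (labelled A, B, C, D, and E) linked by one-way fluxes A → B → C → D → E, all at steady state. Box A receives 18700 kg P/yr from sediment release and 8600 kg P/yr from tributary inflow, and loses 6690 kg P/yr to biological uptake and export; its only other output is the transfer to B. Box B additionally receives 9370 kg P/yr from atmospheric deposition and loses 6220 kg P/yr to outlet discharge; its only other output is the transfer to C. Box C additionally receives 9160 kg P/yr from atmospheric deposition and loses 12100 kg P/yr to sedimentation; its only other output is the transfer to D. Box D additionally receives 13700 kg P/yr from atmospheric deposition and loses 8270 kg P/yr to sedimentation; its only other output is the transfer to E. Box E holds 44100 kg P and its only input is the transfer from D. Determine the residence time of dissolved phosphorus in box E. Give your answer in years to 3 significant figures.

Box A: F(A→B) = (18700 + 8600) − 6690 = 20610 kg P/yr.
Box B: F(B→C) = (20610 + 9370) − 6220 = 23760 kg P/yr.
Box C: F(C→D) = (23760 + 9160) − 12100 = 20820 kg P/yr.
Box D: F(D→E) = (20820 + 13700) − 8270 = 26250 kg P/yr.
Box E throughput = its input = 26250 kg P/yr; τ = 44100 / 26250 = 1.680 yr.

1.68 yr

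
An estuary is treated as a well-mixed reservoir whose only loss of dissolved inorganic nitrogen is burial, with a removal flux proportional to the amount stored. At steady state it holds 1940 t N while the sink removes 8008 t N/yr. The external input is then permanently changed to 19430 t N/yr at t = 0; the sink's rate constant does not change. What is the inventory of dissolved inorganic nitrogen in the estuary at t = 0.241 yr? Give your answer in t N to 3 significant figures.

τ = M₀/F₀ = 1940/8008 = 0.2423 yr; rate constant k = 1/τ.
New steady state M_∞ = F₁/k = F₁·τ = 19430 × 0.2423 = 4707.1 t N.
M(t) = M_∞ + (M₀ − M_∞)·e^(−t/τ); t/τ = 0.241/0.2423 = 0.9948, so e^(−t/τ) = 0.3698.
M(t) = 4707.1 − 2767 × 0.3698 = 3683.8 t N.

3680 t N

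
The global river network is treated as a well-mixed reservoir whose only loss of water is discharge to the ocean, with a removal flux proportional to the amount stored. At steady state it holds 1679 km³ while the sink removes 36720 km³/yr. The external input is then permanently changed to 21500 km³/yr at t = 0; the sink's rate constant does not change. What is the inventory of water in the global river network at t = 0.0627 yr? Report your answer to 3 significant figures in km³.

The sink rate constant is k = F₀/M₀ = 36720/1679 = 21.87 yr⁻¹.
Solving dM/dt = F₁ − kM with M(0) = M₀ gives M(t) = F₁/k + (M₀ − F₁/k)·e^(−kt).
F₁/k = 21500/21.87 = 983.07 km³; kt = 21.87 × 0.0627 = 1.371, e^(−kt) = 0.2538.
M(0.0627) = 983.07 + (1679 − 983.07) × 0.2538 = 983.07 + 176.6 = 1159.7 km³.

1160 km³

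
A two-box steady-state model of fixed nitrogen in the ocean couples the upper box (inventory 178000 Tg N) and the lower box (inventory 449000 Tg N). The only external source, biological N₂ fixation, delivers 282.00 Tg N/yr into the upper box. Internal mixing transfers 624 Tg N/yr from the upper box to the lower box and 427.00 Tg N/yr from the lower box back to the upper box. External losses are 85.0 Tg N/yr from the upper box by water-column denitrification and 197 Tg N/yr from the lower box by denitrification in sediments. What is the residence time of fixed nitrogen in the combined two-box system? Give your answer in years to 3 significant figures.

For the system as a whole, the A↔B exchange is internal and contributes nothing to the throughput; only the external sinks remove mass.
M_total = 178000 + 449000 = 627000 Tg N.
ΣF_external_out = 85.0 + 197 = 282.00 Tg N/yr.
τ = M_total / ΣF_ext = 627000 / 282.00 = 2223 yr.

2220 yr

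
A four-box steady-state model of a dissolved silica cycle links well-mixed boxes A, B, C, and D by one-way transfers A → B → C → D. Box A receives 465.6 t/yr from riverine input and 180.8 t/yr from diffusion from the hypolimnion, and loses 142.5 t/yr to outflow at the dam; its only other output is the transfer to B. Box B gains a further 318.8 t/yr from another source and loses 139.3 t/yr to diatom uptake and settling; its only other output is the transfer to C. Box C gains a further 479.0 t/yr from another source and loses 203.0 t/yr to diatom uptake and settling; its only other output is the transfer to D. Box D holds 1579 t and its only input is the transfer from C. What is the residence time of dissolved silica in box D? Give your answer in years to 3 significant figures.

1.65 yr

Box A: F(A→B) = (465.6 + 180.8) − 142.5 = 503.90 t/yr.
Box B: F(B→C) = (503.90 + 318.8) − 139.3 = 683.40 t/yr.
Box C: F(C→D) = (683.40 + 479.0) − 203.0 = 959.40 t/yr.
Box D throughput = its input = 959.40 t/yr; τ = 1579 / 959.40 = 1.646 yr.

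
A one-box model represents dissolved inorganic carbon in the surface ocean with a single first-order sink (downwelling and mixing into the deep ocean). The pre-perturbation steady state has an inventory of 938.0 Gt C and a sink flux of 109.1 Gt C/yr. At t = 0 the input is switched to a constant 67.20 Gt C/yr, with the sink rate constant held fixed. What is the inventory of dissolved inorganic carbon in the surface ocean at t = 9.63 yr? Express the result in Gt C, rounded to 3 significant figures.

τ = M₀/F₀ = 938.0/109.1 = 8.598 yr; rate constant k = 1/τ.
New steady state M_∞ = F₁/k = F₁·τ = 67.20 × 8.598 = 577.76 Gt C.
M(t) = M_∞ + (M₀ − M_∞)·e^(−t/τ); t/τ = 9.63/8.598 = 1.120, so e^(−t/τ) = 0.3263.
M(t) = 577.76 + 360.2 × 0.3263 = 695.29 Gt C.

695 Gt C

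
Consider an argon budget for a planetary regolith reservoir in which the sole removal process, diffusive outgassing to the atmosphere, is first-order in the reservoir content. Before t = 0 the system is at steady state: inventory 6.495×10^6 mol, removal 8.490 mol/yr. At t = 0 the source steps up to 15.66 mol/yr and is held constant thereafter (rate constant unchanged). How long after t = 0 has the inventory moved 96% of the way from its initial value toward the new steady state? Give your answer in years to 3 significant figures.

τ = M₀/F₀ = 6.495×10^6/8.490 = 765000 yr.
The remaining gap fraction is e^(−t/τ); 96% covered ⇒ e^(−t/τ) = 0.0400.
t = −τ ln(0.0400) = 765000 × 3.219 = 2.462×10^6 yr.

2.46×10^6 yr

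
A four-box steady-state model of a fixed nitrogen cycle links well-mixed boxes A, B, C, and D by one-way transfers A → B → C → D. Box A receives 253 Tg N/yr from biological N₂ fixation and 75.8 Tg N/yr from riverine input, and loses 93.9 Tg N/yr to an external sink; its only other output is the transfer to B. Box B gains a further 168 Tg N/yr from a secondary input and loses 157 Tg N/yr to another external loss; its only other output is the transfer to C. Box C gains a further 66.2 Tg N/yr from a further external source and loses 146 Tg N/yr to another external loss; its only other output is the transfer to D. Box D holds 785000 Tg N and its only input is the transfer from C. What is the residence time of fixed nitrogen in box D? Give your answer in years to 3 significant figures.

Box A: F(A→B) = (253 + 75.8) − 93.9 = 234.90 Tg N/yr.
Box B: F(B→C) = (234.90 + 168) − 157 = 245.90 Tg N/yr.
Box C: F(C→D) = (245.90 + 66.2) − 146 = 166.10 Tg N/yr.
Box D throughput = its input = 166.10 Tg N/yr; τ = 785000 / 166.10 = 4726 yr.

4730 yr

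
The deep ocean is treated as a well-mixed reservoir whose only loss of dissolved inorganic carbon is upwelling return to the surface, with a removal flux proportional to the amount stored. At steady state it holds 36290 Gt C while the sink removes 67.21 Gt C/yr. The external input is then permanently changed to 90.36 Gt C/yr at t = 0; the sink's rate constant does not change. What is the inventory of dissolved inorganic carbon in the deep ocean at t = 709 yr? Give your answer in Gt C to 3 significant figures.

Residence time τ = M₀/F₀ = 539.9 yr. The eventual steady state is M_∞ = M₀·(F₁/F₀) = 36290 × 90.36/67.21 = 48790 Gt C.
The anomaly ΔM(t) = M(t) − M_∞ decays as ΔM₀·e^(−t/τ) with ΔM₀ = 36290 − 48790 = −12500 Gt C.
At t = 709 yr, e^(−t/τ) = e^(−1.313) = 0.2690, so ΔM = −3362 Gt C and M = 48790 − 3362 = 45428 Gt C.

45400 Gt C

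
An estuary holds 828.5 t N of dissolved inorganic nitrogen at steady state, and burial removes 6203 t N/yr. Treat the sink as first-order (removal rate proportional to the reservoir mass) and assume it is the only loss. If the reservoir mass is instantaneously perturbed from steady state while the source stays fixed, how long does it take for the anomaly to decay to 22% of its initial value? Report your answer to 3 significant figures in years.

0.202 yr

For a linear reservoir the anomaly decays as exp(−t/τ) with τ = M/F = 828.5/6203 = 0.1336 yr.
exp(−t/τ) = 0.22 ⇒ t = −τ ln(0.22) = 0.1336 × 1.514 = 0.2022 yr.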